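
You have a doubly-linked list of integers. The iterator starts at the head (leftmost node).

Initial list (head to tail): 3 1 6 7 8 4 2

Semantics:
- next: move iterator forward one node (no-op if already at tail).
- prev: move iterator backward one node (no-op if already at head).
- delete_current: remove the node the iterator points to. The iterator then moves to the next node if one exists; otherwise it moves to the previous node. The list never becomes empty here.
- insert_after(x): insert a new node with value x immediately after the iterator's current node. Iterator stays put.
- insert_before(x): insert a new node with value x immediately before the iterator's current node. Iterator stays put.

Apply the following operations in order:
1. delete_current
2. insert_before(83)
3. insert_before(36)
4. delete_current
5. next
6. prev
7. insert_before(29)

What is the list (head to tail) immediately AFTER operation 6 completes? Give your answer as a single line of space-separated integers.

Answer: 83 36 6 7 8 4 2

Derivation:
After 1 (delete_current): list=[1, 6, 7, 8, 4, 2] cursor@1
After 2 (insert_before(83)): list=[83, 1, 6, 7, 8, 4, 2] cursor@1
After 3 (insert_before(36)): list=[83, 36, 1, 6, 7, 8, 4, 2] cursor@1
After 4 (delete_current): list=[83, 36, 6, 7, 8, 4, 2] cursor@6
After 5 (next): list=[83, 36, 6, 7, 8, 4, 2] cursor@7
After 6 (prev): list=[83, 36, 6, 7, 8, 4, 2] cursor@6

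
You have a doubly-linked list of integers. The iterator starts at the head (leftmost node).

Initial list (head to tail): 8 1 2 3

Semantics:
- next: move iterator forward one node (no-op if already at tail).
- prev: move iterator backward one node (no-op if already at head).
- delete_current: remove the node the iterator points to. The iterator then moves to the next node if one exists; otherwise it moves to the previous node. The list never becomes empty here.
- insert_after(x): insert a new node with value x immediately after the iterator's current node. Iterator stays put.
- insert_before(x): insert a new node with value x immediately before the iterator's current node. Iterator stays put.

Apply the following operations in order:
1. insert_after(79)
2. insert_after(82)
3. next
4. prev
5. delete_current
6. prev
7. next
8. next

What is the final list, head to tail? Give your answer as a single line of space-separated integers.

Answer: 82 79 1 2 3

Derivation:
After 1 (insert_after(79)): list=[8, 79, 1, 2, 3] cursor@8
After 2 (insert_after(82)): list=[8, 82, 79, 1, 2, 3] cursor@8
After 3 (next): list=[8, 82, 79, 1, 2, 3] cursor@82
After 4 (prev): list=[8, 82, 79, 1, 2, 3] cursor@8
After 5 (delete_current): list=[82, 79, 1, 2, 3] cursor@82
After 6 (prev): list=[82, 79, 1, 2, 3] cursor@82
After 7 (next): list=[82, 79, 1, 2, 3] cursor@79
After 8 (next): list=[82, 79, 1, 2, 3] cursor@1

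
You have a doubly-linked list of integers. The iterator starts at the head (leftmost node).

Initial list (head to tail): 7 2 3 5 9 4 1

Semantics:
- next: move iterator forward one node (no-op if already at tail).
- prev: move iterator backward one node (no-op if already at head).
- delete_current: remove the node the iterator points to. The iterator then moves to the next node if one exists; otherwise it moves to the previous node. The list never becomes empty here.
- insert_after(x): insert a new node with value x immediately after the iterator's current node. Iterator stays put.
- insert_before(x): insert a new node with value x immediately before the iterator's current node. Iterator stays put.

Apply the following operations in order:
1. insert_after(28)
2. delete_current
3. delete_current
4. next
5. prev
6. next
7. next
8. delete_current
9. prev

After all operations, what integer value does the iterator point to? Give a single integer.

After 1 (insert_after(28)): list=[7, 28, 2, 3, 5, 9, 4, 1] cursor@7
After 2 (delete_current): list=[28, 2, 3, 5, 9, 4, 1] cursor@28
After 3 (delete_current): list=[2, 3, 5, 9, 4, 1] cursor@2
After 4 (next): list=[2, 3, 5, 9, 4, 1] cursor@3
After 5 (prev): list=[2, 3, 5, 9, 4, 1] cursor@2
After 6 (next): list=[2, 3, 5, 9, 4, 1] cursor@3
After 7 (next): list=[2, 3, 5, 9, 4, 1] cursor@5
After 8 (delete_current): list=[2, 3, 9, 4, 1] cursor@9
After 9 (prev): list=[2, 3, 9, 4, 1] cursor@3

Answer: 3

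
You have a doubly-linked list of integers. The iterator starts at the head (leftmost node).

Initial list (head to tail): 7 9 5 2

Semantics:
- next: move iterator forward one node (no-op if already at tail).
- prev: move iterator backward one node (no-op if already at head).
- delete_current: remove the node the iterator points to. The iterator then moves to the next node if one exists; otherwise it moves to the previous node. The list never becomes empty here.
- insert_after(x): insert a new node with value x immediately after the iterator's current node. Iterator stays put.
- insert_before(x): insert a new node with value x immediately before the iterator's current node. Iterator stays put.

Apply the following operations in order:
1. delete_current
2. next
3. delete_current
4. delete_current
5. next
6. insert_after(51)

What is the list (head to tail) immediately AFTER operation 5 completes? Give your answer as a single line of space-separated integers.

After 1 (delete_current): list=[9, 5, 2] cursor@9
After 2 (next): list=[9, 5, 2] cursor@5
After 3 (delete_current): list=[9, 2] cursor@2
After 4 (delete_current): list=[9] cursor@9
After 5 (next): list=[9] cursor@9

Answer: 9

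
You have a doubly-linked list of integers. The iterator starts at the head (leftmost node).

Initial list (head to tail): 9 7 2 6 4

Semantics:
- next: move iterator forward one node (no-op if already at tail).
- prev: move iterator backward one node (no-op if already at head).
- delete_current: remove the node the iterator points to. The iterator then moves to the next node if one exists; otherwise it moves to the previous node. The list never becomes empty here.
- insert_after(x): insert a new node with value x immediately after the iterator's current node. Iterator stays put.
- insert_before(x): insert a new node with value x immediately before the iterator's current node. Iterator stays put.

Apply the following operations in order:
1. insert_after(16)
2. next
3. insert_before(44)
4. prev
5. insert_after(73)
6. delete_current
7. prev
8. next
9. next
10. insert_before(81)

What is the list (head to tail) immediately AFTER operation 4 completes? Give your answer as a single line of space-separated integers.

Answer: 9 44 16 7 2 6 4

Derivation:
After 1 (insert_after(16)): list=[9, 16, 7, 2, 6, 4] cursor@9
After 2 (next): list=[9, 16, 7, 2, 6, 4] cursor@16
After 3 (insert_before(44)): list=[9, 44, 16, 7, 2, 6, 4] cursor@16
After 4 (prev): list=[9, 44, 16, 7, 2, 6, 4] cursor@44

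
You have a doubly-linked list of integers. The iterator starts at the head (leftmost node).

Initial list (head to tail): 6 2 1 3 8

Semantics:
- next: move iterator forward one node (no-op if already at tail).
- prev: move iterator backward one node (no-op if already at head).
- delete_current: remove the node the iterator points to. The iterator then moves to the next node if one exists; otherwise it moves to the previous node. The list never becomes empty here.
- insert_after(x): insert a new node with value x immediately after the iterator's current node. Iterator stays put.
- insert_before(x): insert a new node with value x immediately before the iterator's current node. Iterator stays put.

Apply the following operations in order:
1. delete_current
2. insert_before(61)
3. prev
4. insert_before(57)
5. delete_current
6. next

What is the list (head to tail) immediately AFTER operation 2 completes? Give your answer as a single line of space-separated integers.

After 1 (delete_current): list=[2, 1, 3, 8] cursor@2
After 2 (insert_before(61)): list=[61, 2, 1, 3, 8] cursor@2

Answer: 61 2 1 3 8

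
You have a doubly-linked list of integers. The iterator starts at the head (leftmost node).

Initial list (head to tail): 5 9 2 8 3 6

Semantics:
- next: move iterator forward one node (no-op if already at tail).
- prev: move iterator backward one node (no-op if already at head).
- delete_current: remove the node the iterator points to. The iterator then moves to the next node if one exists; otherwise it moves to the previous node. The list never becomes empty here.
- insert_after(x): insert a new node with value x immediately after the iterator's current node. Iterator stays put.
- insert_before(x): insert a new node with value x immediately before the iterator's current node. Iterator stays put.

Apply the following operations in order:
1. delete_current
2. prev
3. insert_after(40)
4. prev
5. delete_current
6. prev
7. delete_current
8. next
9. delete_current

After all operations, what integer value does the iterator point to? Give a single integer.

After 1 (delete_current): list=[9, 2, 8, 3, 6] cursor@9
After 2 (prev): list=[9, 2, 8, 3, 6] cursor@9
After 3 (insert_after(40)): list=[9, 40, 2, 8, 3, 6] cursor@9
After 4 (prev): list=[9, 40, 2, 8, 3, 6] cursor@9
After 5 (delete_current): list=[40, 2, 8, 3, 6] cursor@40
After 6 (prev): list=[40, 2, 8, 3, 6] cursor@40
After 7 (delete_current): list=[2, 8, 3, 6] cursor@2
After 8 (next): list=[2, 8, 3, 6] cursor@8
After 9 (delete_current): list=[2, 3, 6] cursor@3

Answer: 3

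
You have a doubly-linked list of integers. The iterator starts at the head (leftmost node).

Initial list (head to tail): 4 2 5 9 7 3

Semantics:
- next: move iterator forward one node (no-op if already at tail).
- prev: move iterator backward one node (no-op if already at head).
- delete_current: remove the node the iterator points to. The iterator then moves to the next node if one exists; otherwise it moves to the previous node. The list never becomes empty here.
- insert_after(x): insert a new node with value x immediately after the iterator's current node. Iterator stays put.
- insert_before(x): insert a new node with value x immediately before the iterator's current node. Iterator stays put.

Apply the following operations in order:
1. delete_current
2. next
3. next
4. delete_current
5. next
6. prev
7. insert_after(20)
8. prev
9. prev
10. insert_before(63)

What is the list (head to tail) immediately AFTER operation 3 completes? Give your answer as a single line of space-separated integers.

After 1 (delete_current): list=[2, 5, 9, 7, 3] cursor@2
After 2 (next): list=[2, 5, 9, 7, 3] cursor@5
After 3 (next): list=[2, 5, 9, 7, 3] cursor@9

Answer: 2 5 9 7 3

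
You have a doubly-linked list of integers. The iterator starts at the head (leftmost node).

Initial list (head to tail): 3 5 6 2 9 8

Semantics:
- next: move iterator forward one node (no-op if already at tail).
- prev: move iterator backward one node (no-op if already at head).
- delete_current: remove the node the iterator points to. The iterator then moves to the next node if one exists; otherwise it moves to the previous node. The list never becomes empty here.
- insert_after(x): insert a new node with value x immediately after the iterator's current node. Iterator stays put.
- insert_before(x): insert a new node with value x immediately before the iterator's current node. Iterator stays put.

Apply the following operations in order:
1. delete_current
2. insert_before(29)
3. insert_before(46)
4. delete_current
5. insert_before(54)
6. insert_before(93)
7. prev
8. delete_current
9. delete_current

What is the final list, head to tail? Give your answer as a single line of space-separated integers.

Answer: 29 46 54 2 9 8

Derivation:
After 1 (delete_current): list=[5, 6, 2, 9, 8] cursor@5
After 2 (insert_before(29)): list=[29, 5, 6, 2, 9, 8] cursor@5
After 3 (insert_before(46)): list=[29, 46, 5, 6, 2, 9, 8] cursor@5
After 4 (delete_current): list=[29, 46, 6, 2, 9, 8] cursor@6
After 5 (insert_before(54)): list=[29, 46, 54, 6, 2, 9, 8] cursor@6
After 6 (insert_before(93)): list=[29, 46, 54, 93, 6, 2, 9, 8] cursor@6
After 7 (prev): list=[29, 46, 54, 93, 6, 2, 9, 8] cursor@93
After 8 (delete_current): list=[29, 46, 54, 6, 2, 9, 8] cursor@6
After 9 (delete_current): list=[29, 46, 54, 2, 9, 8] cursor@2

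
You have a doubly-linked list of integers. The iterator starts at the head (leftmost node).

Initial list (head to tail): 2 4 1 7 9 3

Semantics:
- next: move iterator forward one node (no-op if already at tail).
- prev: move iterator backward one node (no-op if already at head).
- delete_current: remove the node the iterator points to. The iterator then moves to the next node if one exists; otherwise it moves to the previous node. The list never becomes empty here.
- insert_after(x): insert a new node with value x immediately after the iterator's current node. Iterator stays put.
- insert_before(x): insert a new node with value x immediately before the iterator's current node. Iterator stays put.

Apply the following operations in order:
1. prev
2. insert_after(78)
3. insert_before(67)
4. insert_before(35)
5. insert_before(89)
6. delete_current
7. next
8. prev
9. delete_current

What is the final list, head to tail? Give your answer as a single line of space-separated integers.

After 1 (prev): list=[2, 4, 1, 7, 9, 3] cursor@2
After 2 (insert_after(78)): list=[2, 78, 4, 1, 7, 9, 3] cursor@2
After 3 (insert_before(67)): list=[67, 2, 78, 4, 1, 7, 9, 3] cursor@2
After 4 (insert_before(35)): list=[67, 35, 2, 78, 4, 1, 7, 9, 3] cursor@2
After 5 (insert_before(89)): list=[67, 35, 89, 2, 78, 4, 1, 7, 9, 3] cursor@2
After 6 (delete_current): list=[67, 35, 89, 78, 4, 1, 7, 9, 3] cursor@78
After 7 (next): list=[67, 35, 89, 78, 4, 1, 7, 9, 3] cursor@4
After 8 (prev): list=[67, 35, 89, 78, 4, 1, 7, 9, 3] cursor@78
After 9 (delete_current): list=[67, 35, 89, 4, 1, 7, 9, 3] cursor@4

Answer: 67 35 89 4 1 7 9 3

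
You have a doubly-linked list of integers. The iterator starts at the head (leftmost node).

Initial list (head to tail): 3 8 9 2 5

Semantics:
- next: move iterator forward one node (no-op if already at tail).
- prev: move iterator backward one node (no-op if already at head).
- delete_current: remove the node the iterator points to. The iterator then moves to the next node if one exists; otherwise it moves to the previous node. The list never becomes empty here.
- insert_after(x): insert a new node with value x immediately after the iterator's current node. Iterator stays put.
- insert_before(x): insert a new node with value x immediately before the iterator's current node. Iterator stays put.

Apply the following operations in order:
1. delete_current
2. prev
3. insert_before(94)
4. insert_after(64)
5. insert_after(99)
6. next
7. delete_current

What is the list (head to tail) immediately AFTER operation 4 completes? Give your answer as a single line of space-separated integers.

After 1 (delete_current): list=[8, 9, 2, 5] cursor@8
After 2 (prev): list=[8, 9, 2, 5] cursor@8
After 3 (insert_before(94)): list=[94, 8, 9, 2, 5] cursor@8
After 4 (insert_after(64)): list=[94, 8, 64, 9, 2, 5] cursor@8

Answer: 94 8 64 9 2 5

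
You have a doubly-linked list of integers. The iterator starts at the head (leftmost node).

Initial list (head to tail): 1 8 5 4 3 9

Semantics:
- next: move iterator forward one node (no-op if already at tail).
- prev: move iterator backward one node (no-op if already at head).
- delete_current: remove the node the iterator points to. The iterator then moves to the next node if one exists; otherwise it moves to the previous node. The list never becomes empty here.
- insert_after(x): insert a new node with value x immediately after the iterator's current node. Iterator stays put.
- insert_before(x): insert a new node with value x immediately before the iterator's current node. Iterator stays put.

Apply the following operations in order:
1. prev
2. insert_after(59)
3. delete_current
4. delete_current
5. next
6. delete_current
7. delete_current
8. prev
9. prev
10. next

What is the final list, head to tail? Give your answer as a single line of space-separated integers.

Answer: 8 3 9

Derivation:
After 1 (prev): list=[1, 8, 5, 4, 3, 9] cursor@1
After 2 (insert_after(59)): list=[1, 59, 8, 5, 4, 3, 9] cursor@1
After 3 (delete_current): list=[59, 8, 5, 4, 3, 9] cursor@59
After 4 (delete_current): list=[8, 5, 4, 3, 9] cursor@8
After 5 (next): list=[8, 5, 4, 3, 9] cursor@5
After 6 (delete_current): list=[8, 4, 3, 9] cursor@4
After 7 (delete_current): list=[8, 3, 9] cursor@3
After 8 (prev): list=[8, 3, 9] cursor@8
After 9 (prev): list=[8, 3, 9] cursor@8
After 10 (next): list=[8, 3, 9] cursor@3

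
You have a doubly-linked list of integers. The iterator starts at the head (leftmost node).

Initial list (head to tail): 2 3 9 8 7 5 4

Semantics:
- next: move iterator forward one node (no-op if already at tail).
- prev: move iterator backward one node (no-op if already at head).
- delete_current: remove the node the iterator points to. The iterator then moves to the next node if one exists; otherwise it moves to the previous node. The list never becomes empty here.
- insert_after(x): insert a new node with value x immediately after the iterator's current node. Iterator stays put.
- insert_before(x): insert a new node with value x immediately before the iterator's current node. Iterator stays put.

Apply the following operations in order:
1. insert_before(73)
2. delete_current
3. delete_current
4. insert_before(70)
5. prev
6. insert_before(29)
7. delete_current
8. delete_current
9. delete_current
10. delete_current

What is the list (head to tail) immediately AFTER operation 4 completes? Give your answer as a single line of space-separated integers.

After 1 (insert_before(73)): list=[73, 2, 3, 9, 8, 7, 5, 4] cursor@2
After 2 (delete_current): list=[73, 3, 9, 8, 7, 5, 4] cursor@3
After 3 (delete_current): list=[73, 9, 8, 7, 5, 4] cursor@9
After 4 (insert_before(70)): list=[73, 70, 9, 8, 7, 5, 4] cursor@9

Answer: 73 70 9 8 7 5 4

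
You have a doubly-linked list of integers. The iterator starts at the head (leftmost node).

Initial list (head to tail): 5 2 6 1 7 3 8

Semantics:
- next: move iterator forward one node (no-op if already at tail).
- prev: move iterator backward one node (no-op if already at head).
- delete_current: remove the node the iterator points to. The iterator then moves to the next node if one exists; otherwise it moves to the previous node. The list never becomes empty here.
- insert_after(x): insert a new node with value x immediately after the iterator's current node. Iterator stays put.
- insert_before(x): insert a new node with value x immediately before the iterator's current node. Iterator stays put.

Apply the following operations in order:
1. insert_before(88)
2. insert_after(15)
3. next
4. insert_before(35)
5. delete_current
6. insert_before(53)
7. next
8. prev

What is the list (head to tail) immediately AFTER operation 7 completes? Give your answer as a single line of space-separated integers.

After 1 (insert_before(88)): list=[88, 5, 2, 6, 1, 7, 3, 8] cursor@5
After 2 (insert_after(15)): list=[88, 5, 15, 2, 6, 1, 7, 3, 8] cursor@5
After 3 (next): list=[88, 5, 15, 2, 6, 1, 7, 3, 8] cursor@15
After 4 (insert_before(35)): list=[88, 5, 35, 15, 2, 6, 1, 7, 3, 8] cursor@15
After 5 (delete_current): list=[88, 5, 35, 2, 6, 1, 7, 3, 8] cursor@2
After 6 (insert_before(53)): list=[88, 5, 35, 53, 2, 6, 1, 7, 3, 8] cursor@2
After 7 (next): list=[88, 5, 35, 53, 2, 6, 1, 7, 3, 8] cursor@6

Answer: 88 5 35 53 2 6 1 7 3 8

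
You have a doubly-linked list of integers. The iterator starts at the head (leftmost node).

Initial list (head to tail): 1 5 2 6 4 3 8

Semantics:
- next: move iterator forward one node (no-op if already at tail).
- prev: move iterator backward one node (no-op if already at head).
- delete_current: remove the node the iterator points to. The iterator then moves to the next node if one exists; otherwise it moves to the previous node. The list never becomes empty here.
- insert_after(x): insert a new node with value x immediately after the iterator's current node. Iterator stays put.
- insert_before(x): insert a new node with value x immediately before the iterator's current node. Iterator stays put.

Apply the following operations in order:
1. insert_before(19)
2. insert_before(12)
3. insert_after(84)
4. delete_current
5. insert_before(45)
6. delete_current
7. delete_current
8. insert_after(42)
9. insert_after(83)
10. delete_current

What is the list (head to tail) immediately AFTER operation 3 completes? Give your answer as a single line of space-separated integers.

After 1 (insert_before(19)): list=[19, 1, 5, 2, 6, 4, 3, 8] cursor@1
After 2 (insert_before(12)): list=[19, 12, 1, 5, 2, 6, 4, 3, 8] cursor@1
After 3 (insert_after(84)): list=[19, 12, 1, 84, 5, 2, 6, 4, 3, 8] cursor@1

Answer: 19 12 1 84 5 2 6 4 3 8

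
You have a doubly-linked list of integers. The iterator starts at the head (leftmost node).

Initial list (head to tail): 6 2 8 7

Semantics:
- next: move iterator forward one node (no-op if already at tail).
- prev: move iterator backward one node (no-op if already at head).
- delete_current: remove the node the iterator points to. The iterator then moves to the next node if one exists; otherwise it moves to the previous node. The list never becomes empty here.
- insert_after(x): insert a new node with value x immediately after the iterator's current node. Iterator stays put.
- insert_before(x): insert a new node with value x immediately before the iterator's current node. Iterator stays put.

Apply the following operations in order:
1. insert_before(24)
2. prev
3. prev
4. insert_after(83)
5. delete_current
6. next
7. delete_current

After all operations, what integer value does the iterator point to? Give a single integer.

After 1 (insert_before(24)): list=[24, 6, 2, 8, 7] cursor@6
After 2 (prev): list=[24, 6, 2, 8, 7] cursor@24
After 3 (prev): list=[24, 6, 2, 8, 7] cursor@24
After 4 (insert_after(83)): list=[24, 83, 6, 2, 8, 7] cursor@24
After 5 (delete_current): list=[83, 6, 2, 8, 7] cursor@83
After 6 (next): list=[83, 6, 2, 8, 7] cursor@6
After 7 (delete_current): list=[83, 2, 8, 7] cursor@2

Answer: 2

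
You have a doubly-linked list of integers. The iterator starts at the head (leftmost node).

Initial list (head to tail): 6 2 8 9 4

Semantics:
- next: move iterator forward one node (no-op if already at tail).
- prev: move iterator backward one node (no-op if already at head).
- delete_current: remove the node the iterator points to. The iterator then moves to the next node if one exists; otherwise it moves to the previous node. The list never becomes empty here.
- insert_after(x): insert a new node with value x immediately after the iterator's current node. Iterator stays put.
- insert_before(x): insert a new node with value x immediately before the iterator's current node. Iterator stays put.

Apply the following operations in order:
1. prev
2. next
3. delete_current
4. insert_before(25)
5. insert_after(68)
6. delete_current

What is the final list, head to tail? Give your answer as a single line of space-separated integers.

After 1 (prev): list=[6, 2, 8, 9, 4] cursor@6
After 2 (next): list=[6, 2, 8, 9, 4] cursor@2
After 3 (delete_current): list=[6, 8, 9, 4] cursor@8
After 4 (insert_before(25)): list=[6, 25, 8, 9, 4] cursor@8
After 5 (insert_after(68)): list=[6, 25, 8, 68, 9, 4] cursor@8
After 6 (delete_current): list=[6, 25, 68, 9, 4] cursor@68

Answer: 6 25 68 9 4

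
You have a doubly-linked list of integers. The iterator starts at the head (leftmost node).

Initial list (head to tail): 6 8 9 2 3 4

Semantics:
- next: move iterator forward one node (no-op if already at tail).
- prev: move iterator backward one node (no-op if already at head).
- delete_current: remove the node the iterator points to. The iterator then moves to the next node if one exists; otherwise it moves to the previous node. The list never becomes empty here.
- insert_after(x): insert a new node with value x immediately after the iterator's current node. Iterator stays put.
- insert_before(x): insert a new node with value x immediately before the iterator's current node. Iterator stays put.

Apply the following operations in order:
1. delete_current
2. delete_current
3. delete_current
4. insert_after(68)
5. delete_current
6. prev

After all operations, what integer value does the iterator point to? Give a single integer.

After 1 (delete_current): list=[8, 9, 2, 3, 4] cursor@8
After 2 (delete_current): list=[9, 2, 3, 4] cursor@9
After 3 (delete_current): list=[2, 3, 4] cursor@2
After 4 (insert_after(68)): list=[2, 68, 3, 4] cursor@2
After 5 (delete_current): list=[68, 3, 4] cursor@68
After 6 (prev): list=[68, 3, 4] cursor@68

Answer: 68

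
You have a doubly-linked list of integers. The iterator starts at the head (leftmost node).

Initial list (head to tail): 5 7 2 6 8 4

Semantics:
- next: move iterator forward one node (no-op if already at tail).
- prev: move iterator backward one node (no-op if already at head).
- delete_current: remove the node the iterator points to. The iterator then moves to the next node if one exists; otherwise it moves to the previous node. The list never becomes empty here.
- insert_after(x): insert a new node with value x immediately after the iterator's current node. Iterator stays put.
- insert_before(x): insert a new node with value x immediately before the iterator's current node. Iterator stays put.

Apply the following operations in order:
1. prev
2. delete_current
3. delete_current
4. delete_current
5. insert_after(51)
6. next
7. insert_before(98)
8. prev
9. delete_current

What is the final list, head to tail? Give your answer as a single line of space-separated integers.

Answer: 6 51 8 4

Derivation:
After 1 (prev): list=[5, 7, 2, 6, 8, 4] cursor@5
After 2 (delete_current): list=[7, 2, 6, 8, 4] cursor@7
After 3 (delete_current): list=[2, 6, 8, 4] cursor@2
After 4 (delete_current): list=[6, 8, 4] cursor@6
After 5 (insert_after(51)): list=[6, 51, 8, 4] cursor@6
After 6 (next): list=[6, 51, 8, 4] cursor@51
After 7 (insert_before(98)): list=[6, 98, 51, 8, 4] cursor@51
After 8 (prev): list=[6, 98, 51, 8, 4] cursor@98
After 9 (delete_current): list=[6, 51, 8, 4] cursor@51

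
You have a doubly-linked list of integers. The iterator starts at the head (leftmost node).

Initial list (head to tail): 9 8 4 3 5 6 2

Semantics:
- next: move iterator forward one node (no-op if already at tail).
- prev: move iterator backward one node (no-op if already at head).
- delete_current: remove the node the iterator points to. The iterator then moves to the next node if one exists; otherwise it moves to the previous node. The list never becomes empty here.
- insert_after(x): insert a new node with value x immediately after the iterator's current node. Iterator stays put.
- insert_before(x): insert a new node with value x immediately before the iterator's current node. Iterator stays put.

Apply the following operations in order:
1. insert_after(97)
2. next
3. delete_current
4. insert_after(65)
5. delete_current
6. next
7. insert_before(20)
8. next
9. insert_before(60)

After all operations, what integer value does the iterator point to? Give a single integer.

After 1 (insert_after(97)): list=[9, 97, 8, 4, 3, 5, 6, 2] cursor@9
After 2 (next): list=[9, 97, 8, 4, 3, 5, 6, 2] cursor@97
After 3 (delete_current): list=[9, 8, 4, 3, 5, 6, 2] cursor@8
After 4 (insert_after(65)): list=[9, 8, 65, 4, 3, 5, 6, 2] cursor@8
After 5 (delete_current): list=[9, 65, 4, 3, 5, 6, 2] cursor@65
After 6 (next): list=[9, 65, 4, 3, 5, 6, 2] cursor@4
After 7 (insert_before(20)): list=[9, 65, 20, 4, 3, 5, 6, 2] cursor@4
After 8 (next): list=[9, 65, 20, 4, 3, 5, 6, 2] cursor@3
After 9 (insert_before(60)): list=[9, 65, 20, 4, 60, 3, 5, 6, 2] cursor@3

Answer: 3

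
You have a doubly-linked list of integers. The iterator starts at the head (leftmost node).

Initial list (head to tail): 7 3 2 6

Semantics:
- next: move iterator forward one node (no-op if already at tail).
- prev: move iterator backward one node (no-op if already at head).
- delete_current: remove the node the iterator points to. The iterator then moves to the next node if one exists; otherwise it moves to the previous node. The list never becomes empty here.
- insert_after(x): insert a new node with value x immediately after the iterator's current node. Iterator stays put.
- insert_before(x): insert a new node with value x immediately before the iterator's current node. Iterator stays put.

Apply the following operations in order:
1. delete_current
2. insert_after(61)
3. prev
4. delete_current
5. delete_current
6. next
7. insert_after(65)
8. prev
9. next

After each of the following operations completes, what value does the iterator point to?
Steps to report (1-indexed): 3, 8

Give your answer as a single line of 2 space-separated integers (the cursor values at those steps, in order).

After 1 (delete_current): list=[3, 2, 6] cursor@3
After 2 (insert_after(61)): list=[3, 61, 2, 6] cursor@3
After 3 (prev): list=[3, 61, 2, 6] cursor@3
After 4 (delete_current): list=[61, 2, 6] cursor@61
After 5 (delete_current): list=[2, 6] cursor@2
After 6 (next): list=[2, 6] cursor@6
After 7 (insert_after(65)): list=[2, 6, 65] cursor@6
After 8 (prev): list=[2, 6, 65] cursor@2
After 9 (next): list=[2, 6, 65] cursor@6

Answer: 3 2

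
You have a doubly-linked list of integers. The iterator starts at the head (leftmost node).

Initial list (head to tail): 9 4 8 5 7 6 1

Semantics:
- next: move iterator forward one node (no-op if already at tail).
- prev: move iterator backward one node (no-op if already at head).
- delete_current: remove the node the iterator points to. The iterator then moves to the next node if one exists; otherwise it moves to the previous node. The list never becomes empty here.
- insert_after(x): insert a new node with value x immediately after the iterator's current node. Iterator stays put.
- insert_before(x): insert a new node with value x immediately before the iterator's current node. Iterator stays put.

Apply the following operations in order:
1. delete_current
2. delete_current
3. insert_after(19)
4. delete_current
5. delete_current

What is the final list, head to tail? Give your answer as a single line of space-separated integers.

After 1 (delete_current): list=[4, 8, 5, 7, 6, 1] cursor@4
After 2 (delete_current): list=[8, 5, 7, 6, 1] cursor@8
After 3 (insert_after(19)): list=[8, 19, 5, 7, 6, 1] cursor@8
After 4 (delete_current): list=[19, 5, 7, 6, 1] cursor@19
After 5 (delete_current): list=[5, 7, 6, 1] cursor@5

Answer: 5 7 6 1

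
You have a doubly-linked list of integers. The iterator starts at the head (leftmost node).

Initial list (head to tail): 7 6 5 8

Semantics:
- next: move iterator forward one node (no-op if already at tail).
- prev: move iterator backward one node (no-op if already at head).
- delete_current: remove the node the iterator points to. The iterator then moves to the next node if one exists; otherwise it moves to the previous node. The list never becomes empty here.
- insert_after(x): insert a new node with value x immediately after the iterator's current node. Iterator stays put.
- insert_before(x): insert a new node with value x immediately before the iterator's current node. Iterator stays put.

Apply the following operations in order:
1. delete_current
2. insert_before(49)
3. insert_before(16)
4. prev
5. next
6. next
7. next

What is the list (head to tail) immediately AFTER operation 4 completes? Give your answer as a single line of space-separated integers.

Answer: 49 16 6 5 8

Derivation:
After 1 (delete_current): list=[6, 5, 8] cursor@6
After 2 (insert_before(49)): list=[49, 6, 5, 8] cursor@6
After 3 (insert_before(16)): list=[49, 16, 6, 5, 8] cursor@6
After 4 (prev): list=[49, 16, 6, 5, 8] cursor@16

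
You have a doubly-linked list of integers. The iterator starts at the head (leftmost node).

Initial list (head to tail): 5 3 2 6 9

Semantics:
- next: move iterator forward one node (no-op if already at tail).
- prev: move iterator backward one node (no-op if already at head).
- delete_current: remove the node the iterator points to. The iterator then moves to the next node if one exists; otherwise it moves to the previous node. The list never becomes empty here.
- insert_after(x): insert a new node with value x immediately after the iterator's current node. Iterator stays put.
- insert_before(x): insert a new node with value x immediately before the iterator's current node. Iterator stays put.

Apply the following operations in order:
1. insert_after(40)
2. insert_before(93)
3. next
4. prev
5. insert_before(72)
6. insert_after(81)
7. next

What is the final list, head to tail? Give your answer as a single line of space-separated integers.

Answer: 93 72 5 81 40 3 2 6 9

Derivation:
After 1 (insert_after(40)): list=[5, 40, 3, 2, 6, 9] cursor@5
After 2 (insert_before(93)): list=[93, 5, 40, 3, 2, 6, 9] cursor@5
After 3 (next): list=[93, 5, 40, 3, 2, 6, 9] cursor@40
After 4 (prev): list=[93, 5, 40, 3, 2, 6, 9] cursor@5
After 5 (insert_before(72)): list=[93, 72, 5, 40, 3, 2, 6, 9] cursor@5
After 6 (insert_after(81)): list=[93, 72, 5, 81, 40, 3, 2, 6, 9] cursor@5
After 7 (next): list=[93, 72, 5, 81, 40, 3, 2, 6, 9] cursor@81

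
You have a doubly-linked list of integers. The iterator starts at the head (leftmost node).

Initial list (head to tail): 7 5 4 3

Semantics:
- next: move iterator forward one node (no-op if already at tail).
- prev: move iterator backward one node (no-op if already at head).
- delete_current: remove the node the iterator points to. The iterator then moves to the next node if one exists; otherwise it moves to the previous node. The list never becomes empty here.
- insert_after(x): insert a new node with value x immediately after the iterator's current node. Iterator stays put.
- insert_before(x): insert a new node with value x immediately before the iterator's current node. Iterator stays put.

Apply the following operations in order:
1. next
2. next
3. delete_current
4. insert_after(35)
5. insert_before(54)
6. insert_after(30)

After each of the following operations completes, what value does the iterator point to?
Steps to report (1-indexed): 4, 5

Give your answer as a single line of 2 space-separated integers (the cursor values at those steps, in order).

Answer: 3 3

Derivation:
After 1 (next): list=[7, 5, 4, 3] cursor@5
After 2 (next): list=[7, 5, 4, 3] cursor@4
After 3 (delete_current): list=[7, 5, 3] cursor@3
After 4 (insert_after(35)): list=[7, 5, 3, 35] cursor@3
After 5 (insert_before(54)): list=[7, 5, 54, 3, 35] cursor@3
After 6 (insert_after(30)): list=[7, 5, 54, 3, 30, 35] cursor@3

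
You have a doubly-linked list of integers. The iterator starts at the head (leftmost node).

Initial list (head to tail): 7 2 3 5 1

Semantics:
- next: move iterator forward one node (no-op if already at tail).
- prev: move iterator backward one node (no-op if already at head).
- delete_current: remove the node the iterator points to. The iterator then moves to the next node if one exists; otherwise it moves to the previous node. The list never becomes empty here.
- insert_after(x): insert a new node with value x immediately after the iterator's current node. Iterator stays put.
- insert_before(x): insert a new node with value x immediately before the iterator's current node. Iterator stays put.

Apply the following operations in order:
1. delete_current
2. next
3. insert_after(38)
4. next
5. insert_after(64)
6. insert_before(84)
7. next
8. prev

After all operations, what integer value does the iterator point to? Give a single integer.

Answer: 38

Derivation:
After 1 (delete_current): list=[2, 3, 5, 1] cursor@2
After 2 (next): list=[2, 3, 5, 1] cursor@3
After 3 (insert_after(38)): list=[2, 3, 38, 5, 1] cursor@3
After 4 (next): list=[2, 3, 38, 5, 1] cursor@38
After 5 (insert_after(64)): list=[2, 3, 38, 64, 5, 1] cursor@38
After 6 (insert_before(84)): list=[2, 3, 84, 38, 64, 5, 1] cursor@38
After 7 (next): list=[2, 3, 84, 38, 64, 5, 1] cursor@64
After 8 (prev): list=[2, 3, 84, 38, 64, 5, 1] cursor@38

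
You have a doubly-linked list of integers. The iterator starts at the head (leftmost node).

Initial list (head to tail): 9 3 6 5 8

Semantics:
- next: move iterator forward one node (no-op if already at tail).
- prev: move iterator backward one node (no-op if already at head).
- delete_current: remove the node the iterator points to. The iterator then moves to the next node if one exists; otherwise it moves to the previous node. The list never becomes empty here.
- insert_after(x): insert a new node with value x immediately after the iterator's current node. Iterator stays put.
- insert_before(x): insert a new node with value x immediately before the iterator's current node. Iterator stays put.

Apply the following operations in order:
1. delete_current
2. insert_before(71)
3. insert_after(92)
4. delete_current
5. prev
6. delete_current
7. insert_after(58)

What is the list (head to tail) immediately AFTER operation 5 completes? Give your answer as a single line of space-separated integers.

After 1 (delete_current): list=[3, 6, 5, 8] cursor@3
After 2 (insert_before(71)): list=[71, 3, 6, 5, 8] cursor@3
After 3 (insert_after(92)): list=[71, 3, 92, 6, 5, 8] cursor@3
After 4 (delete_current): list=[71, 92, 6, 5, 8] cursor@92
After 5 (prev): list=[71, 92, 6, 5, 8] cursor@71

Answer: 71 92 6 5 8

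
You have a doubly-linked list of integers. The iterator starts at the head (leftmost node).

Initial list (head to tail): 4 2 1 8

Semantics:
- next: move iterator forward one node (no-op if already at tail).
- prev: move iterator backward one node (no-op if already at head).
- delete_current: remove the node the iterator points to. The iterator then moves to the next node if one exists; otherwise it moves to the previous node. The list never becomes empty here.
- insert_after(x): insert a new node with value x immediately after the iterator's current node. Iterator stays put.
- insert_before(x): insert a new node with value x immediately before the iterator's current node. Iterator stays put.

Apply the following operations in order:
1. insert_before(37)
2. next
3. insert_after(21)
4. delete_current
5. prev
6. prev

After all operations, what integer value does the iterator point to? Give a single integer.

After 1 (insert_before(37)): list=[37, 4, 2, 1, 8] cursor@4
After 2 (next): list=[37, 4, 2, 1, 8] cursor@2
After 3 (insert_after(21)): list=[37, 4, 2, 21, 1, 8] cursor@2
After 4 (delete_current): list=[37, 4, 21, 1, 8] cursor@21
After 5 (prev): list=[37, 4, 21, 1, 8] cursor@4
After 6 (prev): list=[37, 4, 21, 1, 8] cursor@37

Answer: 37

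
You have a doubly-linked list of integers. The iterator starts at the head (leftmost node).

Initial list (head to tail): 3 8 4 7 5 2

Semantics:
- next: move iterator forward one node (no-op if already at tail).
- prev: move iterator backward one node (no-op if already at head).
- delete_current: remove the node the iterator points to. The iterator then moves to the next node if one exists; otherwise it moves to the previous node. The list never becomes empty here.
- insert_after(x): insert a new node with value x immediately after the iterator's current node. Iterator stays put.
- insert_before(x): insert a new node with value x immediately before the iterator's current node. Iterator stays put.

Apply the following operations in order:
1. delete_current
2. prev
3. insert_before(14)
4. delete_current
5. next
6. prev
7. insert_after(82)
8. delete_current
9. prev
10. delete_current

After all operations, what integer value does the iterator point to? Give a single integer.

Answer: 82

Derivation:
After 1 (delete_current): list=[8, 4, 7, 5, 2] cursor@8
After 2 (prev): list=[8, 4, 7, 5, 2] cursor@8
After 3 (insert_before(14)): list=[14, 8, 4, 7, 5, 2] cursor@8
After 4 (delete_current): list=[14, 4, 7, 5, 2] cursor@4
After 5 (next): list=[14, 4, 7, 5, 2] cursor@7
After 6 (prev): list=[14, 4, 7, 5, 2] cursor@4
After 7 (insert_after(82)): list=[14, 4, 82, 7, 5, 2] cursor@4
After 8 (delete_current): list=[14, 82, 7, 5, 2] cursor@82
After 9 (prev): list=[14, 82, 7, 5, 2] cursor@14
After 10 (delete_current): list=[82, 7, 5, 2] cursor@82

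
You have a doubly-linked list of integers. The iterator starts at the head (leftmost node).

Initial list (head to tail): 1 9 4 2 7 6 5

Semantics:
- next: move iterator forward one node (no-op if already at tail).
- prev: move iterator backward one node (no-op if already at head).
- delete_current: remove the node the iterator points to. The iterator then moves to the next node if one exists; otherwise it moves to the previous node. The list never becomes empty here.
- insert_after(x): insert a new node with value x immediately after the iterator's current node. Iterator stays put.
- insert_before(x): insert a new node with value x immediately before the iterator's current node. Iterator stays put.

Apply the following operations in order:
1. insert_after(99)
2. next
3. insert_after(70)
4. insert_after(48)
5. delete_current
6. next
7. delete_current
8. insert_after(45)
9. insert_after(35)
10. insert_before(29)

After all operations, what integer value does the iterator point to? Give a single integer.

After 1 (insert_after(99)): list=[1, 99, 9, 4, 2, 7, 6, 5] cursor@1
After 2 (next): list=[1, 99, 9, 4, 2, 7, 6, 5] cursor@99
After 3 (insert_after(70)): list=[1, 99, 70, 9, 4, 2, 7, 6, 5] cursor@99
After 4 (insert_after(48)): list=[1, 99, 48, 70, 9, 4, 2, 7, 6, 5] cursor@99
After 5 (delete_current): list=[1, 48, 70, 9, 4, 2, 7, 6, 5] cursor@48
After 6 (next): list=[1, 48, 70, 9, 4, 2, 7, 6, 5] cursor@70
After 7 (delete_current): list=[1, 48, 9, 4, 2, 7, 6, 5] cursor@9
After 8 (insert_after(45)): list=[1, 48, 9, 45, 4, 2, 7, 6, 5] cursor@9
After 9 (insert_after(35)): list=[1, 48, 9, 35, 45, 4, 2, 7, 6, 5] cursor@9
After 10 (insert_before(29)): list=[1, 48, 29, 9, 35, 45, 4, 2, 7, 6, 5] cursor@9

Answer: 9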